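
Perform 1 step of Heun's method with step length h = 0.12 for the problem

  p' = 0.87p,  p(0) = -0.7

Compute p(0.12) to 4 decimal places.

Heun: k1 = f(x_n, p_n); k2 = f(x_n + h, p_n + h·k1); p_{n+1} = p_n + (h/2)·(k1 + k2).
x=0.000000, p=-0.700000:
  k1 = f(0.000000, -0.700000) = -0.609000
  k2 = f(0.120000, -0.773080) = -0.672580
  p ← -0.700000 + (0.12/2)·(-0.609000 + (-0.672580)) = -0.776895
p(0.12) ≈ -0.7769

-0.7769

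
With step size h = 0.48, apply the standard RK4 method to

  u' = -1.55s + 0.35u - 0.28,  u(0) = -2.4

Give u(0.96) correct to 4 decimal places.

-4.4793

RK4: k1 = f(s_n, u_n); k2 = f(s_n + h/2, u_n + (h/2)·k1); k3 = f(s_n + h/2, u_n + (h/2)·k2); k4 = f(s_n + h, u_n + h·k3); u_{n+1} = u_n + (h/6)·(k1 + 2k2 + 2k3 + k4).
s=0.000000, u=-2.400000:
  k1 = f(0.000000, -2.400000) = -1.120000
  k2 = f(0.240000, -2.668800) = -1.586080
  k3 = f(0.240000, -2.780659) = -1.625231
  k4 = f(0.480000, -3.180111) = -2.137039
  u ← -2.400000 + (0.48/6)·(k1 + 2k2 + 2k3 + k4) = -3.174373
s=0.480000, u=-3.174373:
  k1 = f(0.480000, -3.174373) = -2.135030
  k2 = f(0.720000, -3.686780) = -2.686373
  k3 = f(0.720000, -3.819102) = -2.732686
  k4 = f(0.960000, -4.486062) = -3.338122
  u ← -3.174373 + (0.48/6)·(k1 + 2k2 + 2k3 + k4) = -4.479274
u(0.96) ≈ -4.4793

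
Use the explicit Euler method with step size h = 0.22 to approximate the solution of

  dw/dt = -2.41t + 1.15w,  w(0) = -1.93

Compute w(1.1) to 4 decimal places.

Euler: w_{n+1} = w_n + h·f(t_n, w_n).
t=0.000000, w=-1.930000: f=-2.219500 → w ← -1.930000 + 0.22·(-2.219500) = -2.418290
t=0.220000, w=-2.418290: f=-3.311233 → w ← -2.418290 + 0.22·(-3.311233) = -3.146761
t=0.440000, w=-3.146761: f=-4.679176 → w ← -3.146761 + 0.22·(-4.679176) = -4.176180
t=0.660000, w=-4.176180: f=-6.393207 → w ← -4.176180 + 0.22·(-6.393207) = -5.582686
t=0.880000, w=-5.582686: f=-8.540888 → w ← -5.582686 + 0.22·(-8.540888) = -7.461681
w(1.1) ≈ -7.4617

-7.4617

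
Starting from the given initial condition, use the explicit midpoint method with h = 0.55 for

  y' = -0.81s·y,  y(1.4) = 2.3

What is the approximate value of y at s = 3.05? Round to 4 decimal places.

Midpoint: k1 = f(s_n, y_n); k2 = f(s_n + h/2, y_n + (h/2)·k1); y_{n+1} = y_n + h·k2.
s=1.400000, y=2.300000:
  k1 = f(1.400000, 2.300000) = -2.608200
  k2 = f(1.675000, 1.582745) = -2.147389
  y ← 2.300000 + 0.55·(-2.147389) = 1.118936
s=1.950000, y=1.118936:
  k1 = f(1.950000, 1.118936) = -1.767359
  k2 = f(2.225000, 0.632912) = -1.140666
  y ← 1.118936 + 0.55·(-1.140666) = 0.491570
s=2.500000, y=0.491570:
  k1 = f(2.500000, 0.491570) = -0.995429
  k2 = f(2.775000, 0.217827) = -0.489620
  y ← 0.491570 + 0.55·(-0.489620) = 0.222279
y(3.05) ≈ 0.2223

0.2223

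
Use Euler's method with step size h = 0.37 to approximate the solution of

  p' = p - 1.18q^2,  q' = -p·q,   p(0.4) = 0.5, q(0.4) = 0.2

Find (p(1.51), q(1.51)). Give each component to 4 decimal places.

1.2304, 0.0817

Euler on (p,q): p_{n+1} = p_n + h·p', q_{n+1} = q_n + h·q'.
0.400000: (0.500000, 0.200000); f=(0.452800, -0.100000) → (0.667536, 0.163000)
0.770000: (0.667536, 0.163000); f=(0.636185, -0.108808) → (0.902924, 0.122741)
1.140000: (0.902924, 0.122741); f=(0.885147, -0.110826) → (1.230429, 0.081735)
(p(1.51), q(1.51)) ≈ (1.2304, 0.0817)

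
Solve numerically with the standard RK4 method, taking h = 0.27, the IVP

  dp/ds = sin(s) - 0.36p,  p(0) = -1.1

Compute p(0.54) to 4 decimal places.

RK4: k1 = f(s_n, p_n); k2 = f(s_n + h/2, p_n + (h/2)·k1); k3 = f(s_n + h/2, p_n + (h/2)·k2); k4 = f(s_n + h, p_n + h·k3); p_{n+1} = p_n + (h/6)·(k1 + 2k2 + 2k3 + k4).
s=0.000000, p=-1.100000:
  k1 = f(0.000000, -1.100000) = 0.396000
  k2 = f(0.135000, -1.046540) = 0.511345
  k3 = f(0.135000, -1.030968) = 0.505739
  k4 = f(0.270000, -0.963450) = 0.613574
  p ← -1.100000 + (0.27/6)·(k1 + 2k2 + 2k3 + k4) = -0.963032
s=0.270000, p=-0.963032:
  k1 = f(0.270000, -0.963032) = 0.613423
  k2 = f(0.405000, -0.880220) = 0.710898
  k3 = f(0.405000, -0.867060) = 0.706161
  k4 = f(0.540000, -0.772368) = 0.792189
  p ← -0.963032 + (0.27/6)·(k1 + 2k2 + 2k3 + k4) = -0.772244
p(0.54) ≈ -0.7722

-0.7722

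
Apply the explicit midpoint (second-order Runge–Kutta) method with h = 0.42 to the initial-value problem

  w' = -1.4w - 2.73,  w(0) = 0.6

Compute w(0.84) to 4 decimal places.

-1.0777

Midpoint: k1 = f(x_n, w_n); k2 = f(x_n + h/2, w_n + (h/2)·k1); w_{n+1} = w_n + h·k2.
x=0.000000, w=0.600000:
  k1 = f(0.000000, 0.600000) = -3.570000
  k2 = f(0.210000, -0.149700) = -2.520420
  w ← 0.600000 + 0.42·(-2.520420) = -0.458576
x=0.420000, w=-0.458576:
  k1 = f(0.420000, -0.458576) = -2.087993
  k2 = f(0.630000, -0.897055) = -1.474123
  w ← -0.458576 + 0.42·(-1.474123) = -1.077708
w(0.84) ≈ -1.0777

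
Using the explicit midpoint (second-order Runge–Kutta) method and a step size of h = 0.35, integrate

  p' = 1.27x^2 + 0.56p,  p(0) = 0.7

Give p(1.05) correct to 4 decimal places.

Midpoint: k1 = f(x_n, p_n); k2 = f(x_n + h/2, p_n + (h/2)·k1); p_{n+1} = p_n + h·k2.
x=0.000000, p=0.700000:
  k1 = f(0.000000, 0.700000) = 0.392000
  k2 = f(0.175000, 0.768600) = 0.469310
  p ← 0.700000 + 0.35·0.469310 = 0.864258
x=0.350000, p=0.864258:
  k1 = f(0.350000, 0.864258) = 0.639560
  k2 = f(0.525000, 0.976181) = 0.896705
  p ← 0.864258 + 0.35·0.896705 = 1.178105
x=0.700000, p=1.178105:
  k1 = f(0.700000, 1.178105) = 1.282039
  k2 = f(0.875000, 1.402462) = 1.757723
  p ← 1.178105 + 0.35·1.757723 = 1.793308
p(1.05) ≈ 1.7933

1.7933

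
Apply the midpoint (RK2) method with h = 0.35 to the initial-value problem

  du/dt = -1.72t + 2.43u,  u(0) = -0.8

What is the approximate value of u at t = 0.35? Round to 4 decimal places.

-1.8751

Midpoint: k1 = f(t_n, u_n); k2 = f(t_n + h/2, u_n + (h/2)·k1); u_{n+1} = u_n + h·k2.
t=0.000000, u=-0.800000:
  k1 = f(0.000000, -0.800000) = -1.944000
  k2 = f(0.175000, -1.140200) = -3.071686
  u ← -0.800000 + 0.35·(-3.071686) = -1.875090
u(0.35) ≈ -1.8751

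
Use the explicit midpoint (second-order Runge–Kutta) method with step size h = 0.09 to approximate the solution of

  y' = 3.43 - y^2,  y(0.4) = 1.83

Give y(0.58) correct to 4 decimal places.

1.8405

Midpoint: k1 = f(t_n, y_n); k2 = f(t_n + h/2, y_n + (h/2)·k1); y_{n+1} = y_n + h·k2.
t=0.400000, y=1.830000:
  k1 = f(0.400000, 1.830000) = 0.081100
  k2 = f(0.445000, 1.833650) = 0.067730
  y ← 1.830000 + 0.09·0.067730 = 1.836096
t=0.490000, y=1.836096:
  k1 = f(0.490000, 1.836096) = 0.058753
  k2 = f(0.535000, 1.838740) = 0.049037
  y ← 1.836096 + 0.09·0.049037 = 1.840509
y(0.58) ≈ 1.8405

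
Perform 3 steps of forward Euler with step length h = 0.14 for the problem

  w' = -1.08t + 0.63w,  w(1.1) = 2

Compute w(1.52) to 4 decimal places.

1.9676

Euler: w_{n+1} = w_n + h·f(t_n, w_n).
t=1.100000, w=2.000000: f=0.072000 → w ← 2.000000 + 0.14·0.072000 = 2.010080
t=1.240000, w=2.010080: f=-0.072850 → w ← 2.010080 + 0.14·(-0.072850) = 1.999881
t=1.380000, w=1.999881: f=-0.230475 → w ← 1.999881 + 0.14·(-0.230475) = 1.967615
w(1.52) ≈ 1.9676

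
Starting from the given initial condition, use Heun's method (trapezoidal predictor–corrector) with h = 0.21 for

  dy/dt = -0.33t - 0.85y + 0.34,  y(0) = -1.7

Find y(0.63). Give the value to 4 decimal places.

-0.8894

Heun: k1 = f(t_n, y_n); k2 = f(t_n + h, y_n + h·k1); y_{n+1} = y_n + (h/2)·(k1 + k2).
t=0.000000, y=-1.700000:
  k1 = f(0.000000, -1.700000) = 1.785000
  k2 = f(0.210000, -1.325150) = 1.397078
  y ← -1.700000 + (0.21/2)·(1.785000 + 1.397078) = -1.365882
t=0.210000, y=-1.365882:
  k1 = f(0.210000, -1.365882) = 1.431700
  k2 = f(0.420000, -1.065225) = 1.106841
  y ← -1.365882 + (0.21/2)·(1.431700 + 1.106841) = -1.099335
t=0.420000, y=-1.099335:
  k1 = f(0.420000, -1.099335) = 1.135835
  k2 = f(0.630000, -0.860810) = 0.863788
  y ← -1.099335 + (0.21/2)·(1.135835 + 0.863788) = -0.889375
y(0.63) ≈ -0.8894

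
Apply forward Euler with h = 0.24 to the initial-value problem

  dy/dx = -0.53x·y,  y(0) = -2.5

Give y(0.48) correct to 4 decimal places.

-2.4237

Euler: y_{n+1} = y_n + h·f(x_n, y_n).
x=0.000000, y=-2.500000: f=0.000000 → y ← -2.500000 + 0.24·0.000000 = -2.500000
x=0.240000, y=-2.500000: f=0.318000 → y ← -2.500000 + 0.24·0.318000 = -2.423680
y(0.48) ≈ -2.4237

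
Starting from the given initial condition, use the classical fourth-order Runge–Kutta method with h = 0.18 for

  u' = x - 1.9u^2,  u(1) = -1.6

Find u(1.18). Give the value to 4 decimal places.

RK4: k1 = f(x_n, u_n); k2 = f(x_n + h/2, u_n + (h/2)·k1); k3 = f(x_n + h/2, u_n + (h/2)·k2); k4 = f(x_n + h, u_n + h·k3); u_{n+1} = u_n + (h/6)·(k1 + 2k2 + 2k3 + k4).
x=1.000000, u=-1.600000:
  k1 = f(1.000000, -1.600000) = -3.864000
  k2 = f(1.090000, -1.947760) = -6.118161
  k3 = f(1.090000, -2.150635) = -7.697935
  k4 = f(1.180000, -2.985628) = -15.756554
  u ← -1.600000 + (0.18/6)·(k1 + 2k2 + 2k3 + k4) = -3.017582
u(1.18) ≈ -3.0176

-3.0176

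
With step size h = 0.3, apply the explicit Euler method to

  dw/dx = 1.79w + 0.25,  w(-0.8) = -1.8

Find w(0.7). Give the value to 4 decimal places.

-14.3815

Euler: w_{n+1} = w_n + h·f(x_n, w_n).
x=-0.800000, w=-1.800000: f=-2.972000 → w ← -1.800000 + 0.3·(-2.972000) = -2.691600
x=-0.500000, w=-2.691600: f=-4.567964 → w ← -2.691600 + 0.3·(-4.567964) = -4.061989
x=-0.200000, w=-4.061989: f=-7.020961 → w ← -4.061989 + 0.3·(-7.020961) = -6.168277
x=0.100000, w=-6.168277: f=-10.791217 → w ← -6.168277 + 0.3·(-10.791217) = -9.405642
x=0.400000, w=-9.405642: f=-16.586100 → w ← -9.405642 + 0.3·(-16.586100) = -14.381472
w(0.7) ≈ -14.3815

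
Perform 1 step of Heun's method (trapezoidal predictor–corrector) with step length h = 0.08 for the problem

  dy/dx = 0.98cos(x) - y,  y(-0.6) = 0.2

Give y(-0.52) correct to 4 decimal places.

Heun: k1 = f(x_n, y_n); k2 = f(x_n + h, y_n + h·k1); y_{n+1} = y_n + (h/2)·(k1 + k2).
x=-0.600000, y=0.200000:
  k1 = f(-0.600000, 0.200000) = 0.608829
  k2 = f(-0.520000, 0.248706) = 0.601756
  y ← 0.200000 + (0.08/2)·(0.608829 + 0.601756) = 0.248423
y(-0.52) ≈ 0.2484

0.2484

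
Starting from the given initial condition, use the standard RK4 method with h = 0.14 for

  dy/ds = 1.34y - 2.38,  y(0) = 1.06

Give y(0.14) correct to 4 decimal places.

0.9122

RK4: k1 = f(s_n, y_n); k2 = f(s_n + h/2, y_n + (h/2)·k1); k3 = f(s_n + h/2, y_n + (h/2)·k2); k4 = f(s_n + h, y_n + h·k3); y_{n+1} = y_n + (h/6)·(k1 + 2k2 + 2k3 + k4).
s=0.000000, y=1.060000:
  k1 = f(0.000000, 1.060000) = -0.959600
  k2 = f(0.070000, 0.992828) = -1.049610
  k3 = f(0.070000, 0.986527) = -1.058053
  k4 = f(0.140000, 0.911873) = -1.158091
  y ← 1.060000 + (0.14/6)·(k1 + 2k2 + 2k3 + k4) = 0.912230
y(0.14) ≈ 0.9122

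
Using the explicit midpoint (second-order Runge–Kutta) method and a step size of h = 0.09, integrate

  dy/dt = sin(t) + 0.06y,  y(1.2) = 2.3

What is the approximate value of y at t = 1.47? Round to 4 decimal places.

2.6015

Midpoint: k1 = f(t_n, y_n); k2 = f(t_n + h/2, y_n + (h/2)·k1); y_{n+1} = y_n + h·k2.
t=1.200000, y=2.300000:
  k1 = f(1.200000, 2.300000) = 1.070039
  k2 = f(1.245000, 2.348152) = 1.088285
  y ← 2.300000 + 0.09·1.088285 = 2.397946
t=1.290000, y=2.397946:
  k1 = f(1.290000, 2.397946) = 1.104712
  k2 = f(1.335000, 2.447658) = 1.119188
  y ← 2.397946 + 0.09·1.119188 = 2.498673
t=1.380000, y=2.498673:
  k1 = f(1.380000, 2.498673) = 1.131774
  k2 = f(1.425000, 2.549602) = 1.142367
  y ← 2.498673 + 0.09·1.142367 = 2.601486
y(1.47) ≈ 2.6015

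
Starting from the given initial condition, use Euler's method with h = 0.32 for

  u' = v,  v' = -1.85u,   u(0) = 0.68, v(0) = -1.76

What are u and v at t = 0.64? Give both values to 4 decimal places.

Euler on (u,v): u_{n+1} = u_n + h·u', v_{n+1} = v_n + h·v'.
0.000000: (0.680000, -1.760000); f=(-1.760000, -1.258000) → (0.116800, -2.162560)
0.320000: (0.116800, -2.162560); f=(-2.162560, -0.216080) → (-0.575219, -2.231706)
(u(0.64), v(0.64)) ≈ (-0.5752, -2.2317)

-0.5752, -2.2317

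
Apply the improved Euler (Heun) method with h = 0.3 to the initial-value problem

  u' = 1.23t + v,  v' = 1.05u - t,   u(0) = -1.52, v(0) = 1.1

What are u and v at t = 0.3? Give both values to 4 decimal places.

-1.2065, 0.6282

Heun on (u,v): k1 = f(t_n, state_n); k2 = f(t_n + h, state_n + h·k1); state_{n+1} = state_n + (h/2)·(k1 + k2).
0.000000: (-1.520000, 1.100000)
  k1 = (1.100000, -1.596000)
  predictor → (-1.190000, 0.621200)
  k2 = (0.990200, -1.549500)
  → (-1.206470, 0.628175)
(u(0.3), v(0.3)) ≈ (-1.2065, 0.6282)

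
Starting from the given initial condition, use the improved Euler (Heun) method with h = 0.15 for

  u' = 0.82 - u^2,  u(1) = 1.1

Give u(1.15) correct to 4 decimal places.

Heun: k1 = f(x_n, u_n); k2 = f(x_n + h, u_n + h·k1); u_{n+1} = u_n + (h/2)·(k1 + k2).
x=1.000000, u=1.100000:
  k1 = f(1.000000, 1.100000) = -0.390000
  k2 = f(1.150000, 1.041500) = -0.264722
  u ← 1.100000 + (0.15/2)·(-0.390000 + (-0.264722)) = 1.050896
u(1.15) ≈ 1.0509

1.0509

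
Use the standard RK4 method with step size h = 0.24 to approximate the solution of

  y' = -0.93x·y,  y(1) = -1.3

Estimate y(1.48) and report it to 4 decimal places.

RK4: k1 = f(x_n, y_n); k2 = f(x_n + h/2, y_n + (h/2)·k1); k3 = f(x_n + h/2, y_n + (h/2)·k2); k4 = f(x_n + h, y_n + h·k3); y_{n+1} = y_n + (h/6)·(k1 + 2k2 + 2k3 + k4).
x=1.000000, y=-1.300000:
  k1 = f(1.000000, -1.300000) = 1.209000
  k2 = f(1.120000, -1.154920) = 1.202965
  k3 = f(1.120000, -1.155644) = 1.203719
  k4 = f(1.240000, -1.011107) = 1.166009
  y ← -1.300000 + (0.24/6)·(k1 + 2k2 + 2k3 + k4) = -1.012465
x=1.240000, y=-1.012465:
  k1 = f(1.240000, -1.012465) = 1.167575
  k2 = f(1.360000, -0.872356) = 1.103356
  k3 = f(1.360000, -0.880062) = 1.113103
  k4 = f(1.480000, -0.745320) = 1.025859
  y ← -1.012465 + (0.24/6)·(k1 + 2k2 + 2k3 + k4) = -0.747411
y(1.48) ≈ -0.7474

-0.7474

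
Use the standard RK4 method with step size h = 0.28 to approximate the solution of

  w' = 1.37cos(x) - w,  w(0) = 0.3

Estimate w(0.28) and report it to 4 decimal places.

0.5566

RK4: k1 = f(x_n, w_n); k2 = f(x_n + h/2, w_n + (h/2)·k1); k3 = f(x_n + h/2, w_n + (h/2)·k2); k4 = f(x_n + h, w_n + h·k3); w_{n+1} = w_n + (h/6)·(k1 + 2k2 + 2k3 + k4).
x=0.000000, w=0.300000:
  k1 = f(0.000000, 0.300000) = 1.070000
  k2 = f(0.140000, 0.449800) = 0.906796
  k3 = f(0.140000, 0.426951) = 0.929644
  k4 = f(0.280000, 0.560300) = 0.756345
  w ← 0.300000 + (0.28/6)·(k1 + 2k2 + 2k3 + k4) = 0.556631
w(0.28) ≈ 0.5566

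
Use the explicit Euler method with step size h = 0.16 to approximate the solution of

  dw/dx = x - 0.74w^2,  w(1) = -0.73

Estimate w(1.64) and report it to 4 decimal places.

-0.0875

Euler: w_{n+1} = w_n + h·f(x_n, w_n).
x=1.000000, w=-0.730000: f=0.605654 → w ← -0.730000 + 0.16·0.605654 = -0.633095
x=1.160000, w=-0.633095: f=0.863401 → w ← -0.633095 + 0.16·0.863401 = -0.494951
x=1.320000, w=-0.494951: f=1.138717 → w ← -0.494951 + 0.16·1.138717 = -0.312756
x=1.480000, w=-0.312756: f=1.407616 → w ← -0.312756 + 0.16·1.407616 = -0.087538
w(1.64) ≈ -0.0875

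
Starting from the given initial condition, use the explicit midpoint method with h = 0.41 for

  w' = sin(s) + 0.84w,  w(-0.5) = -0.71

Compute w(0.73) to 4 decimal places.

-1.9805

Midpoint: k1 = f(s_n, w_n); k2 = f(s_n + h/2, w_n + (h/2)·k1); w_{n+1} = w_n + h·k2.
s=-0.500000, w=-0.710000:
  k1 = f(-0.500000, -0.710000) = -1.075826
  k2 = f(-0.295000, -0.930544) = -1.072397
  w ← -0.710000 + 0.41·(-1.072397) = -1.149683
s=-0.090000, w=-1.149683:
  k1 = f(-0.090000, -1.149683) = -1.055612
  k2 = f(0.115000, -1.366083) = -1.032763
  w ← -1.149683 + 0.41·(-1.032763) = -1.573116
s=0.320000, w=-1.573116:
  k1 = f(0.320000, -1.573116) = -1.006851
  k2 = f(0.525000, -1.779520) = -0.993584
  w ← -1.573116 + 0.41·(-0.993584) = -1.980485
w(0.73) ≈ -1.9805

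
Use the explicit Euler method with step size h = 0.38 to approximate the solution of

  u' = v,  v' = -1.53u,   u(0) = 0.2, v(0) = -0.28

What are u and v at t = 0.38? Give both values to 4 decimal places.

Euler on (u,v): u_{n+1} = u_n + h·u', v_{n+1} = v_n + h·v'.
0.000000: (0.200000, -0.280000); f=(-0.280000, -0.306000) → (0.093600, -0.396280)
(u(0.38), v(0.38)) ≈ (0.0936, -0.3963)

0.0936, -0.3963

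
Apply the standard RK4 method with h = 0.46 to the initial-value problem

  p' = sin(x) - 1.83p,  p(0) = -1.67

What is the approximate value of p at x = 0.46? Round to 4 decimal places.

-0.6441

RK4: k1 = f(x_n, p_n); k2 = f(x_n + h/2, p_n + (h/2)·k1); k3 = f(x_n + h/2, p_n + (h/2)·k2); k4 = f(x_n + h, p_n + h·k3); p_{n+1} = p_n + (h/6)·(k1 + 2k2 + 2k3 + k4).
x=0.000000, p=-1.670000:
  k1 = f(0.000000, -1.670000) = 3.056100
  k2 = f(0.230000, -0.967097) = 1.997765
  k3 = f(0.230000, -1.210514) = 2.443218
  k4 = f(0.460000, -0.546120) = 1.443347
  p ← -1.670000 + (0.46/6)·(k1 + 2k2 + 2k3 + k4) = -0.644092
p(0.46) ≈ -0.6441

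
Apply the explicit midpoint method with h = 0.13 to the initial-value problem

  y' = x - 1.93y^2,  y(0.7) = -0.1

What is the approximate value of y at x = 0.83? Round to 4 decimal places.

-0.0013

Midpoint: k1 = f(x_n, y_n); k2 = f(x_n + h/2, y_n + (h/2)·k1); y_{n+1} = y_n + h·k2.
x=0.700000, y=-0.100000:
  k1 = f(0.700000, -0.100000) = 0.680700
  k2 = f(0.765000, -0.055755) = 0.759000
  y ← -0.100000 + 0.13·0.759000 = -0.001330
y(0.83) ≈ -0.0013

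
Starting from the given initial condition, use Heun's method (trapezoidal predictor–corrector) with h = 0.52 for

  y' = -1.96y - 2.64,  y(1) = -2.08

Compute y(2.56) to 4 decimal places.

Heun: k1 = f(t_n, y_n); k2 = f(t_n + h, y_n + h·k1); y_{n+1} = y_n + (h/2)·(k1 + k2).
t=1.000000, y=-2.080000:
  k1 = f(1.000000, -2.080000) = 1.436800
  k2 = f(1.520000, -1.332864) = -0.027587
  y ← -2.080000 + (0.52/2)·(1.436800 + (-0.027587)) = -1.713605
t=1.520000, y=-1.713605:
  k1 = f(1.520000, -1.713605) = 0.718665
  k2 = f(2.040000, -1.339899) = -0.013798
  y ← -1.713605 + (0.52/2)·(0.718665 + (-0.013798)) = -1.530339
t=2.040000, y=-1.530339:
  k1 = f(2.040000, -1.530339) = 0.359465
  k2 = f(2.560000, -1.343417) = -0.006902
  y ← -1.530339 + (0.52/2)·(0.359465 + (-0.006902)) = -1.438673
y(2.56) ≈ -1.4387

-1.4387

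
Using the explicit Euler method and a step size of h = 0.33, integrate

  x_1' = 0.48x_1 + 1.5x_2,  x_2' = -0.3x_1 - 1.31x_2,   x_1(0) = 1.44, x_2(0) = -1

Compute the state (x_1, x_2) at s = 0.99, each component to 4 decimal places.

0.9098, -0.3946

Euler on (x_1,x_2): x_1_{n+1} = x_1_n + h·x_1', x_2_{n+1} = x_2_n + h·x_2'.
0.000000: (1.440000, -1.000000); f=(-0.808800, 0.878000) → (1.173096, -0.710260)
0.330000: (1.173096, -0.710260); f=(-0.502304, 0.578512) → (1.007336, -0.519351)
0.660000: (1.007336, -0.519351); f=(-0.295506, 0.378149) → (0.909819, -0.394562)
(x_1(0.99), x_2(0.99)) ≈ (0.9098, -0.3946)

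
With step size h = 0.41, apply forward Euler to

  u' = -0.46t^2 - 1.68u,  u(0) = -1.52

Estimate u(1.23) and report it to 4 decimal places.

Euler: u_{n+1} = u_n + h·f(t_n, u_n).
t=0.000000, u=-1.520000: f=2.553600 → u ← -1.520000 + 0.41·2.553600 = -0.473024
t=0.410000, u=-0.473024: f=0.717354 → u ← -0.473024 + 0.41·0.717354 = -0.178909
t=0.820000, u=-0.178909: f=-0.008737 → u ← -0.178909 + 0.41·(-0.008737) = -0.182491
u(1.23) ≈ -0.1825

-0.1825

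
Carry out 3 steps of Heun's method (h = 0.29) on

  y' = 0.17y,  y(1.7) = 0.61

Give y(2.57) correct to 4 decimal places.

0.7072

Heun: k1 = f(x_n, y_n); k2 = f(x_n + h, y_n + h·k1); y_{n+1} = y_n + (h/2)·(k1 + k2).
x=1.700000, y=0.610000:
  k1 = f(1.700000, 0.610000) = 0.103700
  k2 = f(1.990000, 0.640073) = 0.108812
  y ← 0.610000 + (0.29/2)·(0.103700 + 0.108812) = 0.640814
x=1.990000, y=0.640814:
  k1 = f(1.990000, 0.640814) = 0.108938
  k2 = f(2.280000, 0.672406) = 0.114309
  y ← 0.640814 + (0.29/2)·(0.108938 + 0.114309) = 0.673185
x=2.280000, y=0.673185:
  k1 = f(2.280000, 0.673185) = 0.114441
  k2 = f(2.570000, 0.706373) = 0.120083
  y ← 0.673185 + (0.29/2)·(0.114441 + 0.120083) = 0.707191
y(2.57) ≈ 0.7072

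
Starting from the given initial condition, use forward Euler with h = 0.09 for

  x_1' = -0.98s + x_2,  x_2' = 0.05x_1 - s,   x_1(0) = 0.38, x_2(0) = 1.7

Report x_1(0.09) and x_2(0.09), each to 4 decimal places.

0.5330, 1.7017

Euler on (x_1,x_2): x_1_{n+1} = x_1_n + h·x_1', x_2_{n+1} = x_2_n + h·x_2'.
0.000000: (0.380000, 1.700000); f=(1.700000, 0.019000) → (0.533000, 1.701710)
(x_1(0.09), x_2(0.09)) ≈ (0.5330, 1.7017)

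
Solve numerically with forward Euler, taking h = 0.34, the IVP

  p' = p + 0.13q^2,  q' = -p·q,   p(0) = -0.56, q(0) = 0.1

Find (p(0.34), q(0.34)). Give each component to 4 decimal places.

-0.7500, 0.1190

Euler on (p,q): p_{n+1} = p_n + h·p', q_{n+1} = q_n + h·q'.
0.000000: (-0.560000, 0.100000); f=(-0.558700, 0.056000) → (-0.749958, 0.119040)
(p(0.34), q(0.34)) ≈ (-0.7500, 0.1190)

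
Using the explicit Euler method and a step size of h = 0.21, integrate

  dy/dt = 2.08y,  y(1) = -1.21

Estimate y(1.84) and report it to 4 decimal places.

-5.1567

Euler: y_{n+1} = y_n + h·f(t_n, y_n).
t=1.000000, y=-1.210000: f=-2.516800 → y ← -1.210000 + 0.21·(-2.516800) = -1.738528
t=1.210000, y=-1.738528: f=-3.616138 → y ← -1.738528 + 0.21·(-3.616138) = -2.497917
t=1.420000, y=-2.497917: f=-5.195667 → y ← -2.497917 + 0.21·(-5.195667) = -3.589007
t=1.630000, y=-3.589007: f=-7.465135 → y ← -3.589007 + 0.21·(-7.465135) = -5.156686
y(1.84) ≈ -5.1567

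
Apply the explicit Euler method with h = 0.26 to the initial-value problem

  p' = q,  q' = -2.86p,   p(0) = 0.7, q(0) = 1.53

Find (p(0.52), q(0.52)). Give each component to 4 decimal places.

1.3603, 0.1932

Euler on (p,q): p_{n+1} = p_n + h·p', q_{n+1} = q_n + h·q'.
0.000000: (0.700000, 1.530000); f=(1.530000, -2.002000) → (1.097800, 1.009480)
0.260000: (1.097800, 1.009480); f=(1.009480, -3.139708) → (1.360265, 0.193156)
(p(0.52), q(0.52)) ≈ (1.3603, 0.1932)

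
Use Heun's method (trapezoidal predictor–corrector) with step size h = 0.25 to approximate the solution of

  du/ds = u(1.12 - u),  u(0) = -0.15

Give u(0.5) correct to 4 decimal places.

-0.2885

Heun: k1 = f(s_n, u_n); k2 = f(s_n + h, u_n + h·k1); u_{n+1} = u_n + (h/2)·(k1 + k2).
s=0.000000, u=-0.150000:
  k1 = f(0.000000, -0.150000) = -0.190500
  k2 = f(0.250000, -0.197625) = -0.260396
  u ← -0.150000 + (0.25/2)·(-0.190500 + (-0.260396)) = -0.206362
s=0.250000, u=-0.206362:
  k1 = f(0.250000, -0.206362) = -0.273711
  k2 = f(0.500000, -0.274790) = -0.383274
  u ← -0.206362 + (0.25/2)·(-0.273711 + (-0.383274)) = -0.288485
u(0.5) ≈ -0.2885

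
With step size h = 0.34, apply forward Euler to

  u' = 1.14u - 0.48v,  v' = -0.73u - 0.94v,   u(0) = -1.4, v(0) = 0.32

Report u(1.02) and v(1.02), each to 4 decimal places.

-4.1125, 1.3085

Euler on (u,v): u_{n+1} = u_n + h·u', v_{n+1} = v_n + h·v'.
0.000000: (-1.400000, 0.320000); f=(-1.749600, 0.721200) → (-1.994864, 0.565208)
0.340000: (-1.994864, 0.565208); f=(-2.545445, 0.924955) → (-2.860315, 0.879693)
0.680000: (-2.860315, 0.879693); f=(-3.683012, 1.261119) → (-4.112539, 1.308473)
(u(1.02), v(1.02)) ≈ (-4.1125, 1.3085)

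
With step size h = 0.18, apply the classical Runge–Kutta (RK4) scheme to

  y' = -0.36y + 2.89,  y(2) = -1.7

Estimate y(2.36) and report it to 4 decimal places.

-0.5176

RK4: k1 = f(x_n, y_n); k2 = f(x_n + h/2, y_n + (h/2)·k1); k3 = f(x_n + h/2, y_n + (h/2)·k2); k4 = f(x_n + h, y_n + h·k3); y_{n+1} = y_n + (h/6)·(k1 + 2k2 + 2k3 + k4).
x=2.000000, y=-1.700000:
  k1 = f(2.000000, -1.700000) = 3.502000
  k2 = f(2.090000, -1.384820) = 3.388535
  k3 = f(2.090000, -1.395032) = 3.392211
  k4 = f(2.180000, -1.089402) = 3.282185
  y ← -1.700000 + (0.18/6)·(k1 + 2k2 + 2k3 + k4) = -1.089630
x=2.180000, y=-1.089630:
  k1 = f(2.180000, -1.089630) = 3.282267
  k2 = f(2.270000, -0.794226) = 3.175921
  k3 = f(2.270000, -0.803797) = 3.179367
  k4 = f(2.360000, -0.517344) = 3.076244
  y ← -1.089630 + (0.18/6)·(k1 + 2k2 + 2k3 + k4) = -0.517557
y(2.36) ≈ -0.5176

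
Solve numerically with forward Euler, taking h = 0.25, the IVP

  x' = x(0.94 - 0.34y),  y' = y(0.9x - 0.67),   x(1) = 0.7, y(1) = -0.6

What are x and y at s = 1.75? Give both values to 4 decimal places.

Euler on (x,y): x_{n+1} = x_n + h·x', y_{n+1} = y_n + h·y'.
1.000000: (0.700000, -0.600000); f=(0.800800, 0.024000) → (0.900200, -0.594000)
1.250000: (0.900200, -0.594000); f=(1.027992, -0.083267) → (1.157198, -0.614817)
1.500000: (1.157198, -0.614817); f=(1.329664, -0.228391) → (1.489614, -0.671914)
(x(1.75), y(1.75)) ≈ (1.4896, -0.6719)

1.4896, -0.6719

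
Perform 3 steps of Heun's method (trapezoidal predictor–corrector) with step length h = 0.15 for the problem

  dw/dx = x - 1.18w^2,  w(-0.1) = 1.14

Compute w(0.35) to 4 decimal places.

Heun: k1 = f(x_n, w_n); k2 = f(x_n + h, w_n + h·k1); w_{n+1} = w_n + (h/2)·(k1 + k2).
x=-0.100000, w=1.140000:
  k1 = f(-0.100000, 1.140000) = -1.633528
  k2 = f(0.050000, 0.894971) = -0.895148
  w ← 1.140000 + (0.15/2)·(-1.633528 + (-0.895148)) = 0.950349
x=0.050000, w=0.950349:
  k1 = f(0.050000, 0.950349) = -1.015733
  k2 = f(0.200000, 0.797989) = -0.551409
  w ← 0.950349 + (0.15/2)·(-1.015733 + (-0.551409)) = 0.832814
x=0.200000, w=0.832814:
  k1 = f(0.200000, 0.832814) = -0.618423
  k2 = f(0.350000, 0.740050) = -0.296256
  w ← 0.832814 + (0.15/2)·(-0.618423 + (-0.296256)) = 0.764213
w(0.35) ≈ 0.7642

0.7642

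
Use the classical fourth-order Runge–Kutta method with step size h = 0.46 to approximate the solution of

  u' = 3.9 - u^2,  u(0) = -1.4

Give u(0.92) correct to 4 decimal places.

1.4170

RK4: k1 = f(t_n, u_n); k2 = f(t_n + h/2, u_n + (h/2)·k1); k3 = f(t_n + h/2, u_n + (h/2)·k2); k4 = f(t_n + h, u_n + h·k3); u_{n+1} = u_n + (h/6)·(k1 + 2k2 + 2k3 + k4).
t=0.000000, u=-1.400000:
  k1 = f(0.000000, -1.400000) = 1.940000
  k2 = f(0.230000, -0.953800) = 2.990266
  k3 = f(0.230000, -0.712239) = 3.392716
  k4 = f(0.460000, 0.160649) = 3.874192
  u ← -1.400000 + (0.46/6)·(k1 + 2k2 + 2k3 + k4) = 0.024479
t=0.460000, u=0.024479:
  k1 = f(0.460000, 0.024479) = 3.899401
  k2 = f(0.690000, 0.921341) = 3.051131
  k3 = f(0.690000, 0.726239) = 3.372577
  k4 = f(0.920000, 1.575864) = 1.416652
  u ← 0.024479 + (0.46/6)·(k1 + 2k2 + 2k3 + k4) = 1.417011
u(0.92) ≈ 1.4170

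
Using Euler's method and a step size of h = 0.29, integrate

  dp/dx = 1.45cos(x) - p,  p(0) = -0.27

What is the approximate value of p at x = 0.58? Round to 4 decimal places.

0.5654

Euler: p_{n+1} = p_n + h·f(x_n, p_n).
x=0.000000, p=-0.270000: f=1.720000 → p ← -0.270000 + 0.29·1.720000 = 0.228800
x=0.290000, p=0.228800: f=1.160654 → p ← 0.228800 + 0.29·1.160654 = 0.565390
p(0.58) ≈ 0.5654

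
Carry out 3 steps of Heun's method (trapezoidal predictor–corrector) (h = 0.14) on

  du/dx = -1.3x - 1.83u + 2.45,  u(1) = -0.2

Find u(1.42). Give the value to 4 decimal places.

Heun: k1 = f(x_n, u_n); k2 = f(x_n + h, u_n + h·k1); u_{n+1} = u_n + (h/2)·(k1 + k2).
x=1.000000, u=-0.200000:
  k1 = f(1.000000, -0.200000) = 1.516000
  k2 = f(1.140000, 0.012240) = 0.945601
  u ← -0.200000 + (0.14/2)·(1.516000 + 0.945601) = -0.027688
x=1.140000, u=-0.027688:
  k1 = f(1.140000, -0.027688) = 1.018669
  k2 = f(1.280000, 0.114926) = 0.575686
  u ← -0.027688 + (0.14/2)·(1.018669 + 0.575686) = 0.083917
x=1.280000, u=0.083917:
  k1 = f(1.280000, 0.083917) = 0.632432
  k2 = f(1.420000, 0.172457) = 0.288403
  u ← 0.083917 + (0.14/2)·(0.632432 + 0.288403) = 0.148375
u(1.42) ≈ 0.1484

0.1484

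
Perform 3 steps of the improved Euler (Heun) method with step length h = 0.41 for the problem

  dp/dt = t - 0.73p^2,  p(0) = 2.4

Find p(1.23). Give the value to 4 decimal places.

Heun: k1 = f(t_n, p_n); k2 = f(t_n + h, p_n + h·k1); p_{n+1} = p_n + (h/2)·(k1 + k2).
t=0.000000, p=2.400000:
  k1 = f(0.000000, 2.400000) = -4.204800
  k2 = f(0.410000, 0.676032) = 0.076376
  p ← 2.400000 + (0.41/2)·(-4.204800 + 0.076376) = 1.553673
t=0.410000, p=1.553673:
  k1 = f(0.410000, 1.553673) = -1.352147
  k2 = f(0.820000, 0.999293) = 0.091032
  p ← 1.553673 + (0.41/2)·(-1.352147 + 0.091032) = 1.295145
t=0.820000, p=1.295145:
  k1 = f(0.820000, 1.295145) = -0.404502
  k2 = f(1.230000, 1.129299) = 0.299019
  p ← 1.295145 + (0.41/2)·(-0.404502 + 0.299019) = 1.273521
p(1.23) ≈ 1.2735

1.2735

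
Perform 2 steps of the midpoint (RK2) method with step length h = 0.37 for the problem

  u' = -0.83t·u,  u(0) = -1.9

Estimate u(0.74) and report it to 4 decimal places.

-1.5040

Midpoint: k1 = f(t_n, u_n); k2 = f(t_n + h/2, u_n + (h/2)·k1); u_{n+1} = u_n + h·k2.
t=0.000000, u=-1.900000:
  k1 = f(0.000000, -1.900000) = 0.000000
  k2 = f(0.185000, -1.900000) = 0.291745
  u ← -1.900000 + 0.37·0.291745 = -1.792054
t=0.370000, u=-1.792054:
  k1 = f(0.370000, -1.792054) = 0.550340
  k2 = f(0.555000, -1.690241) = 0.778610
  u ← -1.792054 + 0.37·0.778610 = -1.503969
u(0.74) ≈ -1.5040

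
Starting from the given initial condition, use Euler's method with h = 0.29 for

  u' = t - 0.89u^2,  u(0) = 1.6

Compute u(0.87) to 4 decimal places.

Euler: u_{n+1} = u_n + h·f(t_n, u_n).
t=0.000000, u=1.600000: f=-2.278400 → u ← 1.600000 + 0.29·(-2.278400) = 0.939264
t=0.290000, u=0.939264: f=-0.495173 → u ← 0.939264 + 0.29·(-0.495173) = 0.795664
t=0.580000, u=0.795664: f=0.016558 → u ← 0.795664 + 0.29·0.016558 = 0.800466
u(0.87) ≈ 0.8005

0.8005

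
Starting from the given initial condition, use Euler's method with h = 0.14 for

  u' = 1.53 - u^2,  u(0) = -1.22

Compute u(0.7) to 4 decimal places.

Euler: u_{n+1} = u_n + h·f(t_n, u_n).
t=0.000000, u=-1.220000: f=0.041600 → u ← -1.220000 + 0.14·0.041600 = -1.214176
t=0.140000, u=-1.214176: f=0.055777 → u ← -1.214176 + 0.14·0.055777 = -1.206367
t=0.280000, u=-1.206367: f=0.074678 → u ← -1.206367 + 0.14·0.074678 = -1.195912
t=0.420000, u=-1.195912: f=0.099794 → u ← -1.195912 + 0.14·0.099794 = -1.181941
t=0.560000, u=-1.181941: f=0.133015 → u ← -1.181941 + 0.14·0.133015 = -1.163319
u(0.7) ≈ -1.1633

-1.1633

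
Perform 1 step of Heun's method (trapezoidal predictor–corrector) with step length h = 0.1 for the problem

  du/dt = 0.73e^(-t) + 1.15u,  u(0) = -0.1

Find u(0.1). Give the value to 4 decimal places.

-0.0384

Heun: k1 = f(t_n, u_n); k2 = f(t_n + h, u_n + h·k1); u_{n+1} = u_n + (h/2)·(k1 + k2).
t=0.000000, u=-0.100000:
  k1 = f(0.000000, -0.100000) = 0.615000
  k2 = f(0.100000, -0.038500) = 0.616256
  u ← -0.100000 + (0.1/2)·(0.615000 + 0.616256) = -0.038437
u(0.1) ≈ -0.0384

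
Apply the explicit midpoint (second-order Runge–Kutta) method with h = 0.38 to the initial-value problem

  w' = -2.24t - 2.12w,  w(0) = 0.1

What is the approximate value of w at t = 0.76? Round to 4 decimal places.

-0.4119

Midpoint: k1 = f(t_n, w_n); k2 = f(t_n + h/2, w_n + (h/2)·k1); w_{n+1} = w_n + h·k2.
t=0.000000, w=0.100000:
  k1 = f(0.000000, 0.100000) = -0.212000
  k2 = f(0.190000, 0.059720) = -0.552206
  w ← 0.100000 + 0.38·(-0.552206) = -0.109838
t=0.380000, w=-0.109838:
  k1 = f(0.380000, -0.109838) = -0.618343
  k2 = f(0.570000, -0.227324) = -0.794874
  w ← -0.109838 + 0.38·(-0.794874) = -0.411891
w(0.76) ≈ -0.4119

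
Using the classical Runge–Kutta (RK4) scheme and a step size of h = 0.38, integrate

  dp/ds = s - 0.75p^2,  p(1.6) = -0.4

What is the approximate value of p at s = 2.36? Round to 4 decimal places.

RK4: k1 = f(s_n, p_n); k2 = f(s_n + h/2, p_n + (h/2)·k1); k3 = f(s_n + h/2, p_n + (h/2)·k2); k4 = f(s_n + h, p_n + h·k3); p_{n+1} = p_n + (h/6)·(k1 + 2k2 + 2k3 + k4).
s=1.600000, p=-0.400000:
  k1 = f(1.600000, -0.400000) = 1.480000
  k2 = f(1.790000, -0.118800) = 1.779415
  k3 = f(1.790000, -0.061911) = 1.787125
  k4 = f(1.980000, 0.279108) = 1.921574
  p ← -0.400000 + (0.38/6)·(k1 + 2k2 + 2k3 + k4) = 0.267195
s=1.980000, p=0.267195:
  k1 = f(1.980000, 0.267195) = 1.926455
  k2 = f(2.170000, 0.633221) = 1.869273
  k3 = f(2.170000, 0.622357) = 1.879504
  k4 = f(2.360000, 0.981406) = 1.637631
  p ← 0.267195 + (0.38/6)·(k1 + 2k2 + 2k3 + k4) = 0.967765
p(2.36) ≈ 0.9678

0.9678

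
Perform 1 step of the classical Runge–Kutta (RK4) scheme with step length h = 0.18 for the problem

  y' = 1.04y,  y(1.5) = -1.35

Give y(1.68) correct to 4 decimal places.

RK4: k1 = f(s_n, y_n); k2 = f(s_n + h/2, y_n + (h/2)·k1); k3 = f(s_n + h/2, y_n + (h/2)·k2); k4 = f(s_n + h, y_n + h·k3); y_{n+1} = y_n + (h/6)·(k1 + 2k2 + 2k3 + k4).
s=1.500000, y=-1.350000:
  k1 = f(1.500000, -1.350000) = -1.404000
  k2 = f(1.590000, -1.476360) = -1.535414
  k3 = f(1.590000, -1.488187) = -1.547715
  k4 = f(1.680000, -1.628589) = -1.693732
  y ← -1.350000 + (0.18/6)·(k1 + 2k2 + 2k3 + k4) = -1.627920
y(1.68) ≈ -1.6279

-1.6279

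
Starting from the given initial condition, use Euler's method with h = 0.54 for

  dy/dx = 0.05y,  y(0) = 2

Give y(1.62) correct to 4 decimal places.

2.1664

Euler: y_{n+1} = y_n + h·f(x_n, y_n).
x=0.000000, y=2.000000: f=0.100000 → y ← 2.000000 + 0.54·0.100000 = 2.054000
x=0.540000, y=2.054000: f=0.102700 → y ← 2.054000 + 0.54·0.102700 = 2.109458
x=1.080000, y=2.109458: f=0.105473 → y ← 2.109458 + 0.54·0.105473 = 2.166413
y(1.62) ≈ 2.1664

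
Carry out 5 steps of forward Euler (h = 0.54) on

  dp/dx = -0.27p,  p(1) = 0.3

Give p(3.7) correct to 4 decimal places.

0.1364

Euler: p_{n+1} = p_n + h·f(x_n, p_n).
x=1.000000, p=0.300000: f=-0.081000 → p ← 0.300000 + 0.54·(-0.081000) = 0.256260
x=1.540000, p=0.256260: f=-0.069190 → p ← 0.256260 + 0.54·(-0.069190) = 0.218897
x=2.080000, p=0.218897: f=-0.059102 → p ← 0.218897 + 0.54·(-0.059102) = 0.186982
x=2.620000, p=0.186982: f=-0.050485 → p ← 0.186982 + 0.54·(-0.050485) = 0.159720
x=3.160000, p=0.159720: f=-0.043124 → p ← 0.159720 + 0.54·(-0.043124) = 0.136433
p(3.7) ≈ 0.1364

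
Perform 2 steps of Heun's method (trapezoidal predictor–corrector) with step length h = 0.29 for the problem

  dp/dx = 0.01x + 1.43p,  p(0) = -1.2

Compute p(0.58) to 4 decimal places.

-2.7004

Heun: k1 = f(x_n, p_n); k2 = f(x_n + h, p_n + h·k1); p_{n+1} = p_n + (h/2)·(k1 + k2).
x=0.000000, p=-1.200000:
  k1 = f(0.000000, -1.200000) = -1.716000
  k2 = f(0.290000, -1.697640) = -2.424725
  p ← -1.200000 + (0.29/2)·(-1.716000 + (-2.424725)) = -1.800405
x=0.290000, p=-1.800405:
  k1 = f(0.290000, -1.800405) = -2.571679
  k2 = f(0.580000, -2.546192) = -3.635255
  p ← -1.800405 + (0.29/2)·(-2.571679 + (-3.635255)) = -2.700411
p(0.58) ≈ -2.7004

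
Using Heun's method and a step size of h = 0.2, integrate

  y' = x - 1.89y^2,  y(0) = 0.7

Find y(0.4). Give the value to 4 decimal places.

Heun: k1 = f(x_n, y_n); k2 = f(x_n + h, y_n + h·k1); y_{n+1} = y_n + (h/2)·(k1 + k2).
x=0.000000, y=0.700000:
  k1 = f(0.000000, 0.700000) = -0.926100
  k2 = f(0.200000, 0.514780) = -0.300847
  y ← 0.700000 + (0.2/2)·(-0.926100 + (-0.300847)) = 0.577305
x=0.200000, y=0.577305:
  k1 = f(0.200000, 0.577305) = -0.429902
  k2 = f(0.400000, 0.491325) = -0.056246
  y ← 0.577305 + (0.2/2)·(-0.429902 + (-0.056246)) = 0.528690
y(0.4) ≈ 0.5287

0.5287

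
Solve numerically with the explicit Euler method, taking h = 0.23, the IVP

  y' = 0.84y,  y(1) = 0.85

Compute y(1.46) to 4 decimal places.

Euler: y_{n+1} = y_n + h·f(s_n, y_n).
s=1.000000, y=0.850000: f=0.714000 → y ← 0.850000 + 0.23·0.714000 = 1.014220
s=1.230000, y=1.014220: f=0.851945 → y ← 1.014220 + 0.23·0.851945 = 1.210167
y(1.46) ≈ 1.2102

1.2102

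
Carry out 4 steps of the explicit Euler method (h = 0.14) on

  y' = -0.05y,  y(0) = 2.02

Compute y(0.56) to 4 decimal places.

1.9640

Euler: y_{n+1} = y_n + h·f(t_n, y_n).
t=0.000000, y=2.020000: f=-0.101000 → y ← 2.020000 + 0.14·(-0.101000) = 2.005860
t=0.140000, y=2.005860: f=-0.100293 → y ← 2.005860 + 0.14·(-0.100293) = 1.991819
t=0.280000, y=1.991819: f=-0.099591 → y ← 1.991819 + 0.14·(-0.099591) = 1.977876
t=0.420000, y=1.977876: f=-0.098894 → y ← 1.977876 + 0.14·(-0.098894) = 1.964031
y(0.56) ≈ 1.9640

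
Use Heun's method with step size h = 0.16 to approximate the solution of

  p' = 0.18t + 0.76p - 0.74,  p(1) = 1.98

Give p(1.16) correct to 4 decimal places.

Heun: k1 = f(t_n, p_n); k2 = f(t_n + h, p_n + h·k1); p_{n+1} = p_n + (h/2)·(k1 + k2).
t=1.000000, p=1.980000:
  k1 = f(1.000000, 1.980000) = 0.944800
  k2 = f(1.160000, 2.131168) = 1.088488
  p ← 1.980000 + (0.16/2)·(0.944800 + 1.088488) = 2.142663
p(1.16) ≈ 2.1427

2.1427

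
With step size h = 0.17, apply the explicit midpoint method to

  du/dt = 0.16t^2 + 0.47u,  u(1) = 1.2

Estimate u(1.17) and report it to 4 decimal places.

1.3328

Midpoint: k1 = f(t_n, u_n); k2 = f(t_n + h/2, u_n + (h/2)·k1); u_{n+1} = u_n + h·k2.
t=1.000000, u=1.200000:
  k1 = f(1.000000, 1.200000) = 0.724000
  k2 = f(1.085000, 1.261540) = 0.781280
  u ← 1.200000 + 0.17·0.781280 = 1.332818
u(1.17) ≈ 1.3328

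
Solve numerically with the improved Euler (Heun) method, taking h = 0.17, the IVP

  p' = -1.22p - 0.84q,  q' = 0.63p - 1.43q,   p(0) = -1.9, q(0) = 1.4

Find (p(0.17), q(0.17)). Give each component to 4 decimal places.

-1.6872, 0.9327

Heun on (p,q): k1 = f(t_n, state_n); k2 = f(t_n + h, state_n + h·k1); state_{n+1} = state_n + (h/2)·(k1 + k2).
0.000000: (-1.900000, 1.400000)
  k1 = (1.142000, -3.199000)
  predictor → (-1.705860, 0.856170)
  k2 = (1.361966, -2.299015)
  → (-1.687163, 0.932669)
(p(0.17), q(0.17)) ≈ (-1.6872, 0.9327)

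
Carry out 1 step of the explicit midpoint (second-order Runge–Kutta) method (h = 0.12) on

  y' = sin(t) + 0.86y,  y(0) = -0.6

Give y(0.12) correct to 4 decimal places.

Midpoint: k1 = f(t_n, y_n); k2 = f(t_n + h/2, y_n + (h/2)·k1); y_{n+1} = y_n + h·k2.
t=0.000000, y=-0.600000:
  k1 = f(0.000000, -0.600000) = -0.516000
  k2 = f(0.060000, -0.630960) = -0.482662
  y ← -0.600000 + 0.12·(-0.482662) = -0.657919
y(0.12) ≈ -0.6579

-0.6579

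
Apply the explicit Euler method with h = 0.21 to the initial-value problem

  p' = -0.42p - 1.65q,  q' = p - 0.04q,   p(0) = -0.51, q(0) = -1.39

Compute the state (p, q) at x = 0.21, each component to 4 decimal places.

0.0166, -1.4854

Euler on (p,q): p_{n+1} = p_n + h·p', q_{n+1} = q_n + h·q'.
0.000000: (-0.510000, -1.390000); f=(2.507700, -0.454400) → (0.016617, -1.485424)
(p(0.21), q(0.21)) ≈ (0.0166, -1.4854)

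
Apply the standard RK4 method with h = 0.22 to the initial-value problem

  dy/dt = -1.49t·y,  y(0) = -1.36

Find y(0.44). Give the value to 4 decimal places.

-1.1773

RK4: k1 = f(t_n, y_n); k2 = f(t_n + h/2, y_n + (h/2)·k1); k3 = f(t_n + h/2, y_n + (h/2)·k2); k4 = f(t_n + h, y_n + h·k3); y_{n+1} = y_n + (h/6)·(k1 + 2k2 + 2k3 + k4).
t=0.000000, y=-1.360000:
  k1 = f(0.000000, -1.360000) = 0.000000
  k2 = f(0.110000, -1.360000) = 0.222904
  k3 = f(0.110000, -1.335481) = 0.218885
  k4 = f(0.220000, -1.311845) = 0.430023
  y ← -1.360000 + (0.22/6)·(k1 + 2k2 + 2k3 + k4) = -1.311835
t=0.220000, y=-1.311835:
  k1 = f(0.220000, -1.311835) = 0.430019
  k2 = f(0.330000, -1.264532) = 0.621771
  k3 = f(0.330000, -1.243440) = 0.611399
  k4 = f(0.440000, -1.177327) = 0.771855
  y ← -1.311835 + (0.22/6)·(k1 + 2k2 + 2k3 + k4) = -1.177333
y(0.44) ≈ -1.1773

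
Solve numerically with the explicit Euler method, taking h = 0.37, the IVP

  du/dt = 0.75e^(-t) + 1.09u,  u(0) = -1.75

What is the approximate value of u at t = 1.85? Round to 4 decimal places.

-7.4653

Euler: u_{n+1} = u_n + h·f(t_n, u_n).
t=0.000000, u=-1.750000: f=-1.157500 → u ← -1.750000 + 0.37·(-1.157500) = -2.178275
t=0.370000, u=-2.178275: f=-1.856269 → u ← -2.178275 + 0.37·(-1.856269) = -2.865095
t=0.740000, u=-2.865095: f=-2.765118 → u ← -2.865095 + 0.37·(-2.765118) = -3.888188
t=1.110000, u=-3.888188: f=-3.990956 → u ← -3.888188 + 0.37·(-3.990956) = -5.364842
t=1.480000, u=-5.364842: f=-5.676949 → u ← -5.364842 + 0.37·(-5.676949) = -7.465313
u(1.85) ≈ -7.4653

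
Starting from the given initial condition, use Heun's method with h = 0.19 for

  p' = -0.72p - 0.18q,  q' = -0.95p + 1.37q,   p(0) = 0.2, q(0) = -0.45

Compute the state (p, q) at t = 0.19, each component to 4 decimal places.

0.1915, -0.6221

Heun on (p,q): k1 = f(t_n, state_n); k2 = f(t_n + h, state_n + h·k1); state_{n+1} = state_n + (h/2)·(k1 + k2).
0.000000: (0.200000, -0.450000)
  k1 = (-0.063000, -0.806500)
  predictor → (0.188030, -0.603235)
  k2 = (-0.026799, -1.005060)
  → (0.191469, -0.622098)
(p(0.19), q(0.19)) ≈ (0.1915, -0.6221)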